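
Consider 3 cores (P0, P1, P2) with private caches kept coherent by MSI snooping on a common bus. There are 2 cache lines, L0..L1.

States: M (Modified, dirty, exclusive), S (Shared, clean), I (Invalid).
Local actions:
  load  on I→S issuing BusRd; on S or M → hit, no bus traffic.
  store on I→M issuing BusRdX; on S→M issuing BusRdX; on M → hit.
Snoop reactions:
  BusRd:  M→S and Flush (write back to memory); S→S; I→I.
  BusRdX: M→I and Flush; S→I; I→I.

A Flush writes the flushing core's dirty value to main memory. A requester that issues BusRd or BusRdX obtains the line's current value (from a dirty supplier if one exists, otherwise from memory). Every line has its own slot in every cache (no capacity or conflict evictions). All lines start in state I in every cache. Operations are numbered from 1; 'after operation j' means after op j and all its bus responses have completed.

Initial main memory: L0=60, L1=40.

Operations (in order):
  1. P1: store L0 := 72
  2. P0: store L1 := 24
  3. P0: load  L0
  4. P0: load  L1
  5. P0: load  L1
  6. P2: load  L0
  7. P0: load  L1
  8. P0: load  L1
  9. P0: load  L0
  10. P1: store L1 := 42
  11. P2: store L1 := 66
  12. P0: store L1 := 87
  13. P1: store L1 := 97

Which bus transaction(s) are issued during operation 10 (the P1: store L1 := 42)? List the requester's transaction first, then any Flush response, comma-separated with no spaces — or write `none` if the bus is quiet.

  op1 P1: store L0 := 72 → I/M/I on L0; bus BusRdX; mem=60
  op2 P0: store L1 := 24 → M/I/I on L1; bus BusRdX; mem=40
  op3 P0: load  L0 → S/S/I on L0; bus BusRd Flush; mem=72
  op4 P0: load  L1 → M/I/I on L1; bus (none); mem=40
  op5 P0: load  L1 → M/I/I on L1; bus (none); mem=40
  op6 P2: load  L0 → S/S/S on L0; bus BusRd; mem=72
  op7 P0: load  L1 → M/I/I on L1; bus (none); mem=40
  op8 P0: load  L1 → M/I/I on L1; bus (none); mem=40
  op9 P0: load  L0 → S/S/S on L0; bus (none); mem=72
  op10 P1: store L1 := 42 → I/M/I on L1; bus BusRdX Flush; mem=24
  op11 P2: store L1 := 66 → I/I/M on L1; bus BusRdX Flush; mem=42
  op12 P0: store L1 := 87 → M/I/I on L1; bus BusRdX Flush; mem=66
  op13 P1: store L1 := 97 → I/M/I on L1; bus BusRdX Flush; mem=87

bus = BusRdX,Flush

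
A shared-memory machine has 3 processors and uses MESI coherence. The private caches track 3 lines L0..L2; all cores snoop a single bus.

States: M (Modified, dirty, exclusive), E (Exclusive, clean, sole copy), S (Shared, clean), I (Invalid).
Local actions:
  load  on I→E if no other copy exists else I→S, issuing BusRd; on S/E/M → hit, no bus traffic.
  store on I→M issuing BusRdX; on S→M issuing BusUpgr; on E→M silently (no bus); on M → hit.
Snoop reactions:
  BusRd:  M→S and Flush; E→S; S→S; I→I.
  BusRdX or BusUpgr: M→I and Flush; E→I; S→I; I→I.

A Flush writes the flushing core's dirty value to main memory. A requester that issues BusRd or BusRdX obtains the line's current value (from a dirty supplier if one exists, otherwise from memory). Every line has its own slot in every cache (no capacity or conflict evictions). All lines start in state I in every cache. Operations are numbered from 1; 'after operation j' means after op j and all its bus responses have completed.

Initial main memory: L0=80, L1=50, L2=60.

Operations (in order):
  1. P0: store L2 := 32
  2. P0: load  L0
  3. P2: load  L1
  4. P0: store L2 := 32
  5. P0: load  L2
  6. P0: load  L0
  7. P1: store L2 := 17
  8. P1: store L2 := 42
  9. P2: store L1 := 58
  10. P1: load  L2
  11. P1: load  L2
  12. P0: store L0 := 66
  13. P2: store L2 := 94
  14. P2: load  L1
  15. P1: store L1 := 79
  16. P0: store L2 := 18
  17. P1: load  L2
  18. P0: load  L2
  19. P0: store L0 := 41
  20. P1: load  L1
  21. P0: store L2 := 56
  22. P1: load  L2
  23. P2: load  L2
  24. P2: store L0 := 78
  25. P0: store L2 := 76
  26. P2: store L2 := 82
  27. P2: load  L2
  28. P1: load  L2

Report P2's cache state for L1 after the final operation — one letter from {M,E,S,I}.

state = I

  op1 P0: store L2 := 32 → M/I/I on L2; bus BusRdX; mem=60
  op2 P0: load  L0 → E/I/I on L0; bus BusRd; mem=80
  op3 P2: load  L1 → I/I/E on L1; bus BusRd; mem=50
  op4 P0: store L2 := 32 → M/I/I on L2; bus (none); mem=60
  op5 P0: load  L2 → M/I/I on L2; bus (none); mem=60
  op6 P0: load  L0 → E/I/I on L0; bus (none); mem=80
  op7 P1: store L2 := 17 → I/M/I on L2; bus BusRdX Flush; mem=32
  op8 P1: store L2 := 42 → I/M/I on L2; bus (none); mem=32
  op9 P2: store L1 := 58 → I/I/M on L1; bus (none); mem=50
  op10 P1: load  L2 → I/M/I on L2; bus (none); mem=32
  op11 P1: load  L2 → I/M/I on L2; bus (none); mem=32
  op12 P0: store L0 := 66 → M/I/I on L0; bus (none); mem=80
  op13 P2: store L2 := 94 → I/I/M on L2; bus BusRdX Flush; mem=42
  op14 P2: load  L1 → I/I/M on L1; bus (none); mem=50
  op15 P1: store L1 := 79 → I/M/I on L1; bus BusRdX Flush; mem=58
  op16 P0: store L2 := 18 → M/I/I on L2; bus BusRdX Flush; mem=94
  op17 P1: load  L2 → S/S/I on L2; bus BusRd Flush; mem=18
  op18 P0: load  L2 → S/S/I on L2; bus (none); mem=18
  op19 P0: store L0 := 41 → M/I/I on L0; bus (none); mem=80
  op20 P1: load  L1 → I/M/I on L1; bus (none); mem=58
  op21 P0: store L2 := 56 → M/I/I on L2; bus BusUpgr; mem=18
  op22 P1: load  L2 → S/S/I on L2; bus BusRd Flush; mem=56
  op23 P2: load  L2 → S/S/S on L2; bus BusRd; mem=56
  op24 P2: store L0 := 78 → I/I/M on L0; bus BusRdX Flush; mem=41
  op25 P0: store L2 := 76 → M/I/I on L2; bus BusUpgr; mem=56
  op26 P2: store L2 := 82 → I/I/M on L2; bus BusRdX Flush; mem=76
  op27 P2: load  L2 → I/I/M on L2; bus (none); mem=76
  op28 P1: load  L2 → I/S/S on L2; bus BusRd Flush; mem=82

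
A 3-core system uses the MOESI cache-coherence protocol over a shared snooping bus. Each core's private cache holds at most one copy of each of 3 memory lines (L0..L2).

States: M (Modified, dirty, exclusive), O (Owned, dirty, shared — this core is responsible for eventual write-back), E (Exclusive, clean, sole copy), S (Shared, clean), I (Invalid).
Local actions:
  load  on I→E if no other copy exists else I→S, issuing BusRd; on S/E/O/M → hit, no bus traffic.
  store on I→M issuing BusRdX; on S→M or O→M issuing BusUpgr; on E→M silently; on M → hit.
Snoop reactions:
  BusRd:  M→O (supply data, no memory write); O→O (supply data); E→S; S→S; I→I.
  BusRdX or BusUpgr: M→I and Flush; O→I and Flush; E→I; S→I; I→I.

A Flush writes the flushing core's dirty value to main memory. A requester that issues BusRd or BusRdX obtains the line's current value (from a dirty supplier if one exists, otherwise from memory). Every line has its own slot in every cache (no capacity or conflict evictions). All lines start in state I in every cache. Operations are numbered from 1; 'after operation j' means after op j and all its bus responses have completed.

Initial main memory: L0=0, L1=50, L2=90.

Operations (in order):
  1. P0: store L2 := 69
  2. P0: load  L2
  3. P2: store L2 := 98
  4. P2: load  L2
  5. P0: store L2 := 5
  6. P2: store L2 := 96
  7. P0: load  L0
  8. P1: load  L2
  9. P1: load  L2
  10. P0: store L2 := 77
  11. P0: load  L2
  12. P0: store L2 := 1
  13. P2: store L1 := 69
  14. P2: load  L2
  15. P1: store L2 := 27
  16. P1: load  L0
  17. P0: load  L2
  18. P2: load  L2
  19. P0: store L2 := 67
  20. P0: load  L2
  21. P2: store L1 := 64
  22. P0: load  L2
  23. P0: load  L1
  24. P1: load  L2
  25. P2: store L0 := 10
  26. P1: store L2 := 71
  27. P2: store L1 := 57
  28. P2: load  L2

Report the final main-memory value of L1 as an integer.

memory[L1] = 50

step 1: P0: store L2 := 69  ⟶  MII  (L2)  txn=BusRdX  M[L2]=90
step 2: P0: load  L2  ⟶  MII  (L2)  txn=∅  M[L2]=90
step 3: P2: store L2 := 98  ⟶  IIM  (L2)  txn=BusRdX+Flush  M[L2]=69
step 4: P2: load  L2  ⟶  IIM  (L2)  txn=∅  M[L2]=69
step 5: P0: store L2 := 5  ⟶  MII  (L2)  txn=BusRdX+Flush  M[L2]=98
step 6: P2: store L2 := 96  ⟶  IIM  (L2)  txn=BusRdX+Flush  M[L2]=5
step 7: P0: load  L0  ⟶  EII  (L0)  txn=BusRd  M[L0]=0
step 8: P1: load  L2  ⟶  ISO  (L2)  txn=BusRd  M[L2]=5
step 9: P1: load  L2  ⟶  ISO  (L2)  txn=∅  M[L2]=5
step 10: P0: store L2 := 77  ⟶  MII  (L2)  txn=BusRdX+Flush  M[L2]=96
step 11: P0: load  L2  ⟶  MII  (L2)  txn=∅  M[L2]=96
step 12: P0: store L2 := 1  ⟶  MII  (L2)  txn=∅  M[L2]=96
step 13: P2: store L1 := 69  ⟶  IIM  (L1)  txn=BusRdX  M[L1]=50
step 14: P2: load  L2  ⟶  OIS  (L2)  txn=BusRd  M[L2]=96
step 15: P1: store L2 := 27  ⟶  IMI  (L2)  txn=BusRdX+Flush  M[L2]=1
step 16: P1: load  L0  ⟶  SSI  (L0)  txn=BusRd  M[L0]=0
step 17: P0: load  L2  ⟶  SOI  (L2)  txn=BusRd  M[L2]=1
step 18: P2: load  L2  ⟶  SOS  (L2)  txn=BusRd  M[L2]=1
step 19: P0: store L2 := 67  ⟶  MII  (L2)  txn=BusUpgr+Flush  M[L2]=27
step 20: P0: load  L2  ⟶  MII  (L2)  txn=∅  M[L2]=27
step 21: P2: store L1 := 64  ⟶  IIM  (L1)  txn=∅  M[L1]=50
step 22: P0: load  L2  ⟶  MII  (L2)  txn=∅  M[L2]=27
step 23: P0: load  L1  ⟶  SIO  (L1)  txn=BusRd  M[L1]=50
step 24: P1: load  L2  ⟶  OSI  (L2)  txn=BusRd  M[L2]=27
step 25: P2: store L0 := 10  ⟶  IIM  (L0)  txn=BusRdX  M[L0]=0
step 26: P1: store L2 := 71  ⟶  IMI  (L2)  txn=BusUpgr+Flush  M[L2]=67
step 27: P2: store L1 := 57  ⟶  IIM  (L1)  txn=BusUpgr  M[L1]=50
step 28: P2: load  L2  ⟶  IOS  (L2)  txn=BusRd  M[L2]=67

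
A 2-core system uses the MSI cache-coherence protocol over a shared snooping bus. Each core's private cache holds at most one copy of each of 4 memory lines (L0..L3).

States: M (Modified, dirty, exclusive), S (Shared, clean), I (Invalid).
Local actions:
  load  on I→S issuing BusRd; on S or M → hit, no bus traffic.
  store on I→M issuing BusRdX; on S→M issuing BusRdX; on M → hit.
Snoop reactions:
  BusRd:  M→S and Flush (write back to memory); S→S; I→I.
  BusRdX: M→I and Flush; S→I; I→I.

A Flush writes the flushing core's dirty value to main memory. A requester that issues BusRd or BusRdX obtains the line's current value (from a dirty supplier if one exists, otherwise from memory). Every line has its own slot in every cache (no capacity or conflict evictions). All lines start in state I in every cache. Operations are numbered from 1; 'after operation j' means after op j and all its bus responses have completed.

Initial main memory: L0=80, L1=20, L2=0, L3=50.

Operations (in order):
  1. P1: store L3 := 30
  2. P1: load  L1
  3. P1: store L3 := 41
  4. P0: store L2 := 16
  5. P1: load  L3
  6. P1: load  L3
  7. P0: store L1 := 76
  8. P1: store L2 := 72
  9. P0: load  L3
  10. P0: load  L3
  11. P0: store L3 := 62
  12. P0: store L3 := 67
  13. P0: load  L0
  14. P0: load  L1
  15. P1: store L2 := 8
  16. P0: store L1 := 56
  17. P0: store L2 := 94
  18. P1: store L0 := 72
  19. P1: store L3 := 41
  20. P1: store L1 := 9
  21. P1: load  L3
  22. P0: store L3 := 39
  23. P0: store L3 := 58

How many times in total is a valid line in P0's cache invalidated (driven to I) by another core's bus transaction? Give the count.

invalidations = 4

  op1 P1: store L3 := 30 → I/M on L3; bus BusRdX; mem=50
  op2 P1: load  L1 → I/S on L1; bus BusRd; mem=20
  op3 P1: store L3 := 41 → I/M on L3; bus (none); mem=50
  op4 P0: store L2 := 16 → M/I on L2; bus BusRdX; mem=0
  op5 P1: load  L3 → I/M on L3; bus (none); mem=50
  op6 P1: load  L3 → I/M on L3; bus (none); mem=50
  op7 P0: store L1 := 76 → M/I on L1; bus BusRdX; mem=20
  op8 P1: store L2 := 72 → I/M on L2; bus BusRdX Flush; mem=16
  op9 P0: load  L3 → S/S on L3; bus BusRd Flush; mem=41
  op10 P0: load  L3 → S/S on L3; bus (none); mem=41
  op11 P0: store L3 := 62 → M/I on L3; bus BusRdX; mem=41
  op12 P0: store L3 := 67 → M/I on L3; bus (none); mem=41
  op13 P0: load  L0 → S/I on L0; bus BusRd; mem=80
  op14 P0: load  L1 → M/I on L1; bus (none); mem=20
  op15 P1: store L2 := 8 → I/M on L2; bus (none); mem=16
  op16 P0: store L1 := 56 → M/I on L1; bus (none); mem=20
  op17 P0: store L2 := 94 → M/I on L2; bus BusRdX Flush; mem=8
  op18 P1: store L0 := 72 → I/M on L0; bus BusRdX; mem=80
  op19 P1: store L3 := 41 → I/M on L3; bus BusRdX Flush; mem=67
  op20 P1: store L1 := 9 → I/M on L1; bus BusRdX Flush; mem=56
  op21 P1: load  L3 → I/M on L3; bus (none); mem=67
  op22 P0: store L3 := 39 → M/I on L3; bus BusRdX Flush; mem=41
  op23 P0: store L3 := 58 → M/I on L3; bus (none); mem=41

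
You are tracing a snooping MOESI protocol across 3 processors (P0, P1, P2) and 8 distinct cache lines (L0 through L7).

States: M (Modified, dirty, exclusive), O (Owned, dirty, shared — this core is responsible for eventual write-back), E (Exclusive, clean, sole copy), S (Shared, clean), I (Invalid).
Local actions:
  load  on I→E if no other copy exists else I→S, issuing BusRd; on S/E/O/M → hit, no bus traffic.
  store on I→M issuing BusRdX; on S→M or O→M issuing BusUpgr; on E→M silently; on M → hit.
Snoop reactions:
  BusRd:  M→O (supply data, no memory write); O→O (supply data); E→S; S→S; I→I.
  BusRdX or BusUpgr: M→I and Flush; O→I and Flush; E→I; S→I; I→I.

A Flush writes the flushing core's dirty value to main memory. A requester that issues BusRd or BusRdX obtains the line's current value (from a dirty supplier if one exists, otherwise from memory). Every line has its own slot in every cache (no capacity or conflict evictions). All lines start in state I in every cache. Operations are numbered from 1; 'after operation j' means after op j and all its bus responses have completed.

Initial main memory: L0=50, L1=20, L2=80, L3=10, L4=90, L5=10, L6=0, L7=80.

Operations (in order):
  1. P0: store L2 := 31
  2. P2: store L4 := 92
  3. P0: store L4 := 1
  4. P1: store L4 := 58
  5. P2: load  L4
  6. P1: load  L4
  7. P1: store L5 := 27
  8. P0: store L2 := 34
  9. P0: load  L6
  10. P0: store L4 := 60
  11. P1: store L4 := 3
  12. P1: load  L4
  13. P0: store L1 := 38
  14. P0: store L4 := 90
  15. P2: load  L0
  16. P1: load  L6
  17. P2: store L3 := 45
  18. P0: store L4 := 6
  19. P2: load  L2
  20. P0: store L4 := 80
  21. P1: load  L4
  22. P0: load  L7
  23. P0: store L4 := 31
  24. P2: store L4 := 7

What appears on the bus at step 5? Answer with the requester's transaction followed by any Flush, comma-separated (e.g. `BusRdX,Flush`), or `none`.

[1] P0: store L2 := 31 | P0:M(31), P1:I, P2:I | bus: BusRdX
[2] P2: store L4 := 92 | P0:I, P1:I, P2:M(92) | bus: BusRdX
[3] P0: store L4 := 1 | P0:M(1), P1:I, P2:I | bus: BusRdX,Flush
[4] P1: store L4 := 58 | P0:I, P1:M(58), P2:I | bus: BusRdX,Flush
[5] P2: load  L4 | P0:I, P1:O(58), P2:S(58) | bus: BusRd
[6] P1: load  L4 | P0:I, P1:O(58), P2:S(58) | bus: none
[7] P1: store L5 := 27 | P0:I, P1:M(27), P2:I | bus: BusRdX
[8] P0: store L2 := 34 | P0:M(34), P1:I, P2:I | bus: none
[9] P0: load  L6 | P0:E(0), P1:I, P2:I | bus: BusRd
[10] P0: store L4 := 60 | P0:M(60), P1:I, P2:I | bus: BusRdX,Flush
[11] P1: store L4 := 3 | P0:I, P1:M(3), P2:I | bus: BusRdX,Flush
[12] P1: load  L4 | P0:I, P1:M(3), P2:I | bus: none
[13] P0: store L1 := 38 | P0:M(38), P1:I, P2:I | bus: BusRdX
[14] P0: store L4 := 90 | P0:M(90), P1:I, P2:I | bus: BusRdX,Flush
[15] P2: load  L0 | P0:I, P1:I, P2:E(50) | bus: BusRd
[16] P1: load  L6 | P0:S(0), P1:S(0), P2:I | bus: BusRd
[17] P2: store L3 := 45 | P0:I, P1:I, P2:M(45) | bus: BusRdX
[18] P0: store L4 := 6 | P0:M(6), P1:I, P2:I | bus: none
[19] P2: load  L2 | P0:O(34), P1:I, P2:S(34) | bus: BusRd
[20] P0: store L4 := 80 | P0:M(80), P1:I, P2:I | bus: none
[21] P1: load  L4 | P0:O(80), P1:S(80), P2:I | bus: BusRd
[22] P0: load  L7 | P0:E(80), P1:I, P2:I | bus: BusRd
[23] P0: store L4 := 31 | P0:M(31), P1:I, P2:I | bus: BusUpgr
[24] P2: store L4 := 7 | P0:I, P1:I, P2:M(7) | bus: BusRdX,Flush

bus = BusRd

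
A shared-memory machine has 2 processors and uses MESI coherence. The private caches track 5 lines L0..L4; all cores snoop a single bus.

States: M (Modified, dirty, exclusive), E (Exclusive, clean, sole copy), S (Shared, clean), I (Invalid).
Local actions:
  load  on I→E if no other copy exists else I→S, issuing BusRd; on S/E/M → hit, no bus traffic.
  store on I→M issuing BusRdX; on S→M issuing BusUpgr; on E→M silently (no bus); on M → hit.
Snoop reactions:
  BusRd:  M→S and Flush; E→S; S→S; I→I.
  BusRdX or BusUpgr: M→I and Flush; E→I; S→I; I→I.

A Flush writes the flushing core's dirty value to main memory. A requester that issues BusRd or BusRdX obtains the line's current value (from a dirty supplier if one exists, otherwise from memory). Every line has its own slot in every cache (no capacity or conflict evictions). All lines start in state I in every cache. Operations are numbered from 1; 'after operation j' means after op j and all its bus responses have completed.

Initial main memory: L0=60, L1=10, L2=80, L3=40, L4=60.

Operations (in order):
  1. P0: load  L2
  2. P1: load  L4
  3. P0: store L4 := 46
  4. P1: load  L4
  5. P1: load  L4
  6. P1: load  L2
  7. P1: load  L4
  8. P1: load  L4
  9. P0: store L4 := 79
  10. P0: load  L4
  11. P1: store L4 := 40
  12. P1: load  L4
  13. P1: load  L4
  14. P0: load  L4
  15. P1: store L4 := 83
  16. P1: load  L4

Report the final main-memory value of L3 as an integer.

  op1 P0: load  L2 → E/I on L2; bus BusRd; mem=80
  op2 P1: load  L4 → I/E on L4; bus BusRd; mem=60
  op3 P0: store L4 := 46 → M/I on L4; bus BusRdX; mem=60
  op4 P1: load  L4 → S/S on L4; bus BusRd Flush; mem=46
  op5 P1: load  L4 → S/S on L4; bus (none); mem=46
  op6 P1: load  L2 → S/S on L2; bus BusRd; mem=80
  op7 P1: load  L4 → S/S on L4; bus (none); mem=46
  op8 P1: load  L4 → S/S on L4; bus (none); mem=46
  op9 P0: store L4 := 79 → M/I on L4; bus BusUpgr; mem=46
  op10 P0: load  L4 → M/I on L4; bus (none); mem=46
  op11 P1: store L4 := 40 → I/M on L4; bus BusRdX Flush; mem=79
  op12 P1: load  L4 → I/M on L4; bus (none); mem=79
  op13 P1: load  L4 → I/M on L4; bus (none); mem=79
  op14 P0: load  L4 → S/S on L4; bus BusRd Flush; mem=40
  op15 P1: store L4 := 83 → I/M on L4; bus BusUpgr; mem=40
  op16 P1: load  L4 → I/M on L4; bus (none); mem=40

memory[L3] = 40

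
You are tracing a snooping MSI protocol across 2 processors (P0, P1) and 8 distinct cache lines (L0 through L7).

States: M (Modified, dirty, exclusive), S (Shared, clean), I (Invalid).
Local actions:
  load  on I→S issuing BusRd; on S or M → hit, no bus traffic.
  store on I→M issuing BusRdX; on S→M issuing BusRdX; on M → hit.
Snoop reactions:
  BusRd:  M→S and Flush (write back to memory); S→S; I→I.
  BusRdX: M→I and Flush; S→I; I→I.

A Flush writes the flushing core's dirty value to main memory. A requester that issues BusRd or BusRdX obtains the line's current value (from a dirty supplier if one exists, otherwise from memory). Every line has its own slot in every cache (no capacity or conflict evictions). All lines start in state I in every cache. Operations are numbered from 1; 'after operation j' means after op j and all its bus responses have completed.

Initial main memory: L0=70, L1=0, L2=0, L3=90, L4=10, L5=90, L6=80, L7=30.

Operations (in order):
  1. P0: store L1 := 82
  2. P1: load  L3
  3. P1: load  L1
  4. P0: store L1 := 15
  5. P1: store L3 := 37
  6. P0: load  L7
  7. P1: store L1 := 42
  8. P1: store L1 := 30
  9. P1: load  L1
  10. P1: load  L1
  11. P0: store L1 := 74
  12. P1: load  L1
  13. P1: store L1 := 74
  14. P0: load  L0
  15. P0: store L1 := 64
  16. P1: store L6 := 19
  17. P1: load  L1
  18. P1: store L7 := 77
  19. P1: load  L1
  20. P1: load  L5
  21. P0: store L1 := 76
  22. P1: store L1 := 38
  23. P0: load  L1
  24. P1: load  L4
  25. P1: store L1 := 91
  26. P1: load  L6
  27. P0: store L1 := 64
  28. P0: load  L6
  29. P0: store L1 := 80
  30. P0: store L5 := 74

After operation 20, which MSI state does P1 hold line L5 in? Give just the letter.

state = S

  op1 P0: store L1 := 82 → M/I on L1; bus BusRdX; mem=0
  op2 P1: load  L3 → I/S on L3; bus BusRd; mem=90
  op3 P1: load  L1 → S/S on L1; bus BusRd Flush; mem=82
  op4 P0: store L1 := 15 → M/I on L1; bus BusRdX; mem=82
  op5 P1: store L3 := 37 → I/M on L3; bus BusRdX; mem=90
  op6 P0: load  L7 → S/I on L7; bus BusRd; mem=30
  op7 P1: store L1 := 42 → I/M on L1; bus BusRdX Flush; mem=15
  op8 P1: store L1 := 30 → I/M on L1; bus (none); mem=15
  op9 P1: load  L1 → I/M on L1; bus (none); mem=15
  op10 P1: load  L1 → I/M on L1; bus (none); mem=15
  op11 P0: store L1 := 74 → M/I on L1; bus BusRdX Flush; mem=30
  op12 P1: load  L1 → S/S on L1; bus BusRd Flush; mem=74
  op13 P1: store L1 := 74 → I/M on L1; bus BusRdX; mem=74
  op14 P0: load  L0 → S/I on L0; bus BusRd; mem=70
  op15 P0: store L1 := 64 → M/I on L1; bus BusRdX Flush; mem=74
  op16 P1: store L6 := 19 → I/M on L6; bus BusRdX; mem=80
  op17 P1: load  L1 → S/S on L1; bus BusRd Flush; mem=64
  op18 P1: store L7 := 77 → I/M on L7; bus BusRdX; mem=30
  op19 P1: load  L1 → S/S on L1; bus (none); mem=64
  op20 P1: load  L5 → I/S on L5; bus BusRd; mem=90
  op21 P0: store L1 := 76 → M/I on L1; bus BusRdX; mem=64
  op22 P1: store L1 := 38 → I/M on L1; bus BusRdX Flush; mem=76
  op23 P0: load  L1 → S/S on L1; bus BusRd Flush; mem=38
  op24 P1: load  L4 → I/S on L4; bus BusRd; mem=10
  op25 P1: store L1 := 91 → I/M on L1; bus BusRdX; mem=38
  op26 P1: load  L6 → I/M on L6; bus (none); mem=80
  op27 P0: store L1 := 64 → M/I on L1; bus BusRdX Flush; mem=91
  op28 P0: load  L6 → S/S on L6; bus BusRd Flush; mem=19
  op29 P0: store L1 := 80 → M/I on L1; bus (none); mem=91
  op30 P0: store L5 := 74 → M/I on L5; bus BusRdX; mem=90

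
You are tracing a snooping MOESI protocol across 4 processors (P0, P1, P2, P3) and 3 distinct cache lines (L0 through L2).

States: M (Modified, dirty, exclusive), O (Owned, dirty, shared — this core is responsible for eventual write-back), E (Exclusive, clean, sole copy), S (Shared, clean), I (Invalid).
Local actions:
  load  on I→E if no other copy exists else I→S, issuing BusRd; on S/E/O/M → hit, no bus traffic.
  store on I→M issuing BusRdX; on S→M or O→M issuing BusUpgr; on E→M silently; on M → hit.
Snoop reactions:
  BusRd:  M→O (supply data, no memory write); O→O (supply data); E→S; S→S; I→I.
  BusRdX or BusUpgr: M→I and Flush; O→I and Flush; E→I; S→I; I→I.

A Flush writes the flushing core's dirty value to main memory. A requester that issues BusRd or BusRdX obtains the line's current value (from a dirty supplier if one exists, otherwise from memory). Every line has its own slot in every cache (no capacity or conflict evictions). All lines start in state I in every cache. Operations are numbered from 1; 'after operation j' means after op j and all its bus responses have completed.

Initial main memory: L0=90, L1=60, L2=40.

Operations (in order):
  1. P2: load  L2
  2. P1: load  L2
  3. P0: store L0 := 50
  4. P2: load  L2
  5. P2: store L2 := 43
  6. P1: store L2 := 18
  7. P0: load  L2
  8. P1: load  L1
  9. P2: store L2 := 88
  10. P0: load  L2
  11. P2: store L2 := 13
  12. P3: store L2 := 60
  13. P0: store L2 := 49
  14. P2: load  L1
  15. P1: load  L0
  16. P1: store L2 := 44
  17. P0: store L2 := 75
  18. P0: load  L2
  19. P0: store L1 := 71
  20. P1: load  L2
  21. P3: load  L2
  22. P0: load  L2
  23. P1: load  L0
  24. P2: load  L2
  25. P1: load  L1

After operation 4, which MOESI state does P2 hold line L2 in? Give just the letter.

state = S

1. P2: load  L2  bus=[BusRd]  L2: P0=I P1=I P2=E P3=I  mem[L2]=40
2. P1: load  L2  bus=[BusRd]  L2: P0=I P1=S P2=S P3=I  mem[L2]=40
3. P0: store L0 := 50  bus=[BusRdX]  L0: P0=M P1=I P2=I P3=I  mem[L0]=90
4. P2: load  L2  bus=[-]  L2: P0=I P1=S P2=S P3=I  mem[L2]=40
5. P2: store L2 := 43  bus=[BusUpgr]  L2: P0=I P1=I P2=M P3=I  mem[L2]=40
6. P1: store L2 := 18  bus=[BusRdX,Flush]  L2: P0=I P1=M P2=I P3=I  mem[L2]=43
7. P0: load  L2  bus=[BusRd]  L2: P0=S P1=O P2=I P3=I  mem[L2]=43
8. P1: load  L1  bus=[BusRd]  L1: P0=I P1=E P2=I P3=I  mem[L1]=60
9. P2: store L2 := 88  bus=[BusRdX,Flush]  L2: P0=I P1=I P2=M P3=I  mem[L2]=18
10. P0: load  L2  bus=[BusRd]  L2: P0=S P1=I P2=O P3=I  mem[L2]=18
11. P2: store L2 := 13  bus=[BusUpgr]  L2: P0=I P1=I P2=M P3=I  mem[L2]=18
12. P3: store L2 := 60  bus=[BusRdX,Flush]  L2: P0=I P1=I P2=I P3=M  mem[L2]=13
13. P0: store L2 := 49  bus=[BusRdX,Flush]  L2: P0=M P1=I P2=I P3=I  mem[L2]=60
14. P2: load  L1  bus=[BusRd]  L1: P0=I P1=S P2=S P3=I  mem[L1]=60
15. P1: load  L0  bus=[BusRd]  L0: P0=O P1=S P2=I P3=I  mem[L0]=90
16. P1: store L2 := 44  bus=[BusRdX,Flush]  L2: P0=I P1=M P2=I P3=I  mem[L2]=49
17. P0: store L2 := 75  bus=[BusRdX,Flush]  L2: P0=M P1=I P2=I P3=I  mem[L2]=44
18. P0: load  L2  bus=[-]  L2: P0=M P1=I P2=I P3=I  mem[L2]=44
19. P0: store L1 := 71  bus=[BusRdX]  L1: P0=M P1=I P2=I P3=I  mem[L1]=60
20. P1: load  L2  bus=[BusRd]  L2: P0=O P1=S P2=I P3=I  mem[L2]=44
21. P3: load  L2  bus=[BusRd]  L2: P0=O P1=S P2=I P3=S  mem[L2]=44
22. P0: load  L2  bus=[-]  L2: P0=O P1=S P2=I P3=S  mem[L2]=44
23. P1: load  L0  bus=[-]  L0: P0=O P1=S P2=I P3=I  mem[L0]=90
24. P2: load  L2  bus=[BusRd]  L2: P0=O P1=S P2=S P3=S  mem[L2]=44
25. P1: load  L1  bus=[BusRd]  L1: P0=O P1=S P2=I P3=I  mem[L1]=60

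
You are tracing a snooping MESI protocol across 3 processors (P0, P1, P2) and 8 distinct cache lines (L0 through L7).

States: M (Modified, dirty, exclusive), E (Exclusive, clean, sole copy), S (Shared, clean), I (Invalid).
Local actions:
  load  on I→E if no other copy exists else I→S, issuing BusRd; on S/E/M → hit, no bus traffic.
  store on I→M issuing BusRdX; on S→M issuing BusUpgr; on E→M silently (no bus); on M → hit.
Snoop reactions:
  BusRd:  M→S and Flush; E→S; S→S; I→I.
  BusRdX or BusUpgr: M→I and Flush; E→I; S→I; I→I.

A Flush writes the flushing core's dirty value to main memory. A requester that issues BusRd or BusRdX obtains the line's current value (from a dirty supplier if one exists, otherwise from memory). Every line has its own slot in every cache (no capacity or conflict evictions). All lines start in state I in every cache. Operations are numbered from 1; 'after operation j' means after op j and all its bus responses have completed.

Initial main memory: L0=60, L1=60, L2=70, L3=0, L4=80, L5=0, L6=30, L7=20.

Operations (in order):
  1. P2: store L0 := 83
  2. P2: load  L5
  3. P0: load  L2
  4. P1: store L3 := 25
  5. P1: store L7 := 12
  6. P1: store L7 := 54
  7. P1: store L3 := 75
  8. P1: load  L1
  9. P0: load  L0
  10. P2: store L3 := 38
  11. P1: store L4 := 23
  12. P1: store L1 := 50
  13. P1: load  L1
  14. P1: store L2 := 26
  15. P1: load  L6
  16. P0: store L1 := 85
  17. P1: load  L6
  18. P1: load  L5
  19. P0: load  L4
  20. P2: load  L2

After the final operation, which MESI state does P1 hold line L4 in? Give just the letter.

[1] P2: store L0 := 83 | P0:I, P1:I, P2:M(83) | bus: BusRdX
[2] P2: load  L5 | P0:I, P1:I, P2:E(0) | bus: BusRd
[3] P0: load  L2 | P0:E(70), P1:I, P2:I | bus: BusRd
[4] P1: store L3 := 25 | P0:I, P1:M(25), P2:I | bus: BusRdX
[5] P1: store L7 := 12 | P0:I, P1:M(12), P2:I | bus: BusRdX
[6] P1: store L7 := 54 | P0:I, P1:M(54), P2:I | bus: none
[7] P1: store L3 := 75 | P0:I, P1:M(75), P2:I | bus: none
[8] P1: load  L1 | P0:I, P1:E(60), P2:I | bus: BusRd
[9] P0: load  L0 | P0:S(83), P1:I, P2:S(83) | bus: BusRd,Flush
[10] P2: store L3 := 38 | P0:I, P1:I, P2:M(38) | bus: BusRdX,Flush
[11] P1: store L4 := 23 | P0:I, P1:M(23), P2:I | bus: BusRdX
[12] P1: store L1 := 50 | P0:I, P1:M(50), P2:I | bus: none
[13] P1: load  L1 | P0:I, P1:M(50), P2:I | bus: none
[14] P1: store L2 := 26 | P0:I, P1:M(26), P2:I | bus: BusRdX
[15] P1: load  L6 | P0:I, P1:E(30), P2:I | bus: BusRd
[16] P0: store L1 := 85 | P0:M(85), P1:I, P2:I | bus: BusRdX,Flush
[17] P1: load  L6 | P0:I, P1:E(30), P2:I | bus: none
[18] P1: load  L5 | P0:I, P1:S(0), P2:S(0) | bus: BusRd
[19] P0: load  L4 | P0:S(23), P1:S(23), P2:I | bus: BusRd,Flush
[20] P2: load  L2 | P0:I, P1:S(26), P2:S(26) | bus: BusRd,Flush

state = S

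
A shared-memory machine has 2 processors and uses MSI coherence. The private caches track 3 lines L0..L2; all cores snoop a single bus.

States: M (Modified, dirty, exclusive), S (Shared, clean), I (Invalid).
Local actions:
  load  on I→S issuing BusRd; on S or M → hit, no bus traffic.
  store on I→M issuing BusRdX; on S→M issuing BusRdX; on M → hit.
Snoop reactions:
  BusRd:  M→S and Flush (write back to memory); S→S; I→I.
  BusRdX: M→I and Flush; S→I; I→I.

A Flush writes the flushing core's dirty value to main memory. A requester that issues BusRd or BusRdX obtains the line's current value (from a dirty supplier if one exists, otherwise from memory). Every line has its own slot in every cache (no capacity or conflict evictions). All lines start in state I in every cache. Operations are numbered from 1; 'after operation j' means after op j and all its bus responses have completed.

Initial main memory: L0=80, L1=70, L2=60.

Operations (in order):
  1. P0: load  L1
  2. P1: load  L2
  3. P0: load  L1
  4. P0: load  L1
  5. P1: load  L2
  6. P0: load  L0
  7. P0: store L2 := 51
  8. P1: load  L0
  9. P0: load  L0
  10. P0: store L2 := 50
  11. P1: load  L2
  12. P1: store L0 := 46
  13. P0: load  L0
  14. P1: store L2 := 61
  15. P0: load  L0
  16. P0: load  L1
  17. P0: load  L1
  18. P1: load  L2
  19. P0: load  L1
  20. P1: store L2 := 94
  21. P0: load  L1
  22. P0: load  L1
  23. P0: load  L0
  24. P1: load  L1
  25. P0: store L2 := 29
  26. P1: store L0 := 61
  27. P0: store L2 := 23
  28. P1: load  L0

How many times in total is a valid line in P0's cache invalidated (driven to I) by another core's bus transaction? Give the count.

invalidations = 3

step 1: P0: load  L1  ⟶  SI  (L1)  txn=BusRd  M[L1]=70
step 2: P1: load  L2  ⟶  IS  (L2)  txn=BusRd  M[L2]=60
step 3: P0: load  L1  ⟶  SI  (L1)  txn=∅  M[L1]=70
step 4: P0: load  L1  ⟶  SI  (L1)  txn=∅  M[L1]=70
step 5: P1: load  L2  ⟶  IS  (L2)  txn=∅  M[L2]=60
step 6: P0: load  L0  ⟶  SI  (L0)  txn=BusRd  M[L0]=80
step 7: P0: store L2 := 51  ⟶  MI  (L2)  txn=BusRdX  M[L2]=60
step 8: P1: load  L0  ⟶  SS  (L0)  txn=BusRd  M[L0]=80
step 9: P0: load  L0  ⟶  SS  (L0)  txn=∅  M[L0]=80
step 10: P0: store L2 := 50  ⟶  MI  (L2)  txn=∅  M[L2]=60
step 11: P1: load  L2  ⟶  SS  (L2)  txn=BusRd+Flush  M[L2]=50
step 12: P1: store L0 := 46  ⟶  IM  (L0)  txn=BusRdX  M[L0]=80
step 13: P0: load  L0  ⟶  SS  (L0)  txn=BusRd+Flush  M[L0]=46
step 14: P1: store L2 := 61  ⟶  IM  (L2)  txn=BusRdX  M[L2]=50
step 15: P0: load  L0  ⟶  SS  (L0)  txn=∅  M[L0]=46
step 16: P0: load  L1  ⟶  SI  (L1)  txn=∅  M[L1]=70
step 17: P0: load  L1  ⟶  SI  (L1)  txn=∅  M[L1]=70
step 18: P1: load  L2  ⟶  IM  (L2)  txn=∅  M[L2]=50
step 19: P0: load  L1  ⟶  SI  (L1)  txn=∅  M[L1]=70
step 20: P1: store L2 := 94  ⟶  IM  (L2)  txn=∅  M[L2]=50
step 21: P0: load  L1  ⟶  SI  (L1)  txn=∅  M[L1]=70
step 22: P0: load  L1  ⟶  SI  (L1)  txn=∅  M[L1]=70
step 23: P0: load  L0  ⟶  SS  (L0)  txn=∅  M[L0]=46
step 24: P1: load  L1  ⟶  SS  (L1)  txn=BusRd  M[L1]=70
step 25: P0: store L2 := 29  ⟶  MI  (L2)  txn=BusRdX+Flush  M[L2]=94
step 26: P1: store L0 := 61  ⟶  IM  (L0)  txn=BusRdX  M[L0]=46
step 27: P0: store L2 := 23  ⟶  MI  (L2)  txn=∅  M[L2]=94
step 28: P1: load  L0  ⟶  IM  (L0)  txn=∅  M[L0]=46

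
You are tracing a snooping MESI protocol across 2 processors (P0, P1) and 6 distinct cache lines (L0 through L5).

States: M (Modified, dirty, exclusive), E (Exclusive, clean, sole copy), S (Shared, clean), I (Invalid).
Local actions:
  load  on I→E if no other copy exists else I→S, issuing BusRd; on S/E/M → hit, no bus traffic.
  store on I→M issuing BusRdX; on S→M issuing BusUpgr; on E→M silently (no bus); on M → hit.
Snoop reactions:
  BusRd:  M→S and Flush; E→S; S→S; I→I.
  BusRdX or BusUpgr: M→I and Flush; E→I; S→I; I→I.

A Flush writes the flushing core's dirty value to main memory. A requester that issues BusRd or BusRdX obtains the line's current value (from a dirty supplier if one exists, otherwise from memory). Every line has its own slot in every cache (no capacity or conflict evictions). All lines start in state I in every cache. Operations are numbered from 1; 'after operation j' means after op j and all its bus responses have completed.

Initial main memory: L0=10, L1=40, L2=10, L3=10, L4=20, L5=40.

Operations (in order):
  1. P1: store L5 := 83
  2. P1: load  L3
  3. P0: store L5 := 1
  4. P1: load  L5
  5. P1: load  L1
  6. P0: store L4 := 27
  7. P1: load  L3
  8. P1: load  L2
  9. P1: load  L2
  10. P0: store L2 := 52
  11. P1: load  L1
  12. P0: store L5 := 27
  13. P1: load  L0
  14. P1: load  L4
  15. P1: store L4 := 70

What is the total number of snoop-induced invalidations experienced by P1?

invalidations = 3

[1] P1: store L5 := 83 | P0:I, P1:M(83) | bus: BusRdX
[2] P1: load  L3 | P0:I, P1:E(10) | bus: BusRd
[3] P0: store L5 := 1 | P0:M(1), P1:I | bus: BusRdX,Flush
[4] P1: load  L5 | P0:S(1), P1:S(1) | bus: BusRd,Flush
[5] P1: load  L1 | P0:I, P1:E(40) | bus: BusRd
[6] P0: store L4 := 27 | P0:M(27), P1:I | bus: BusRdX
[7] P1: load  L3 | P0:I, P1:E(10) | bus: none
[8] P1: load  L2 | P0:I, P1:E(10) | bus: BusRd
[9] P1: load  L2 | P0:I, P1:E(10) | bus: none
[10] P0: store L2 := 52 | P0:M(52), P1:I | bus: BusRdX
[11] P1: load  L1 | P0:I, P1:E(40) | bus: none
[12] P0: store L5 := 27 | P0:M(27), P1:I | bus: BusUpgr
[13] P1: load  L0 | P0:I, P1:E(10) | bus: BusRd
[14] P1: load  L4 | P0:S(27), P1:S(27) | bus: BusRd,Flush
[15] P1: store L4 := 70 | P0:I, P1:M(70) | bus: BusUpgr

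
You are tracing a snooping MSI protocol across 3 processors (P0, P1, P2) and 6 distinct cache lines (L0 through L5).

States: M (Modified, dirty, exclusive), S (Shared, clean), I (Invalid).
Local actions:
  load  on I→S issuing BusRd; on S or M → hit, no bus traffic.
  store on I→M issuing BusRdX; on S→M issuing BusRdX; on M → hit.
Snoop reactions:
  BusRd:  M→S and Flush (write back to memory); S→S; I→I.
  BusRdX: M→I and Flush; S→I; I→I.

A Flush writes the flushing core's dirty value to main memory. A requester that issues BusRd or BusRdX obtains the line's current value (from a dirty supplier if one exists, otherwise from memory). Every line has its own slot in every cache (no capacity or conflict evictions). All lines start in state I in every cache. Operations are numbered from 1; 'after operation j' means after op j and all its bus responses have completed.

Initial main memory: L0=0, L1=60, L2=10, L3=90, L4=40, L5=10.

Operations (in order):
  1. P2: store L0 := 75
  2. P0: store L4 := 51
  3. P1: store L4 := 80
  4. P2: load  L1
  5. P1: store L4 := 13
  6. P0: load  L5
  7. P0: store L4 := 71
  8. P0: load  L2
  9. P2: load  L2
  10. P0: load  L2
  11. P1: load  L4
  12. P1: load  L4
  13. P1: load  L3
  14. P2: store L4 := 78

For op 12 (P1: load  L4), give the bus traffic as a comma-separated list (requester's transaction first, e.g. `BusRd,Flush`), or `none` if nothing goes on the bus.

[1] P2: store L0 := 75 | P0:I, P1:I, P2:M(75) | bus: BusRdX
[2] P0: store L4 := 51 | P0:M(51), P1:I, P2:I | bus: BusRdX
[3] P1: store L4 := 80 | P0:I, P1:M(80), P2:I | bus: BusRdX,Flush
[4] P2: load  L1 | P0:I, P1:I, P2:S(60) | bus: BusRd
[5] P1: store L4 := 13 | P0:I, P1:M(13), P2:I | bus: none
[6] P0: load  L5 | P0:S(10), P1:I, P2:I | bus: BusRd
[7] P0: store L4 := 71 | P0:M(71), P1:I, P2:I | bus: BusRdX,Flush
[8] P0: load  L2 | P0:S(10), P1:I, P2:I | bus: BusRd
[9] P2: load  L2 | P0:S(10), P1:I, P2:S(10) | bus: BusRd
[10] P0: load  L2 | P0:S(10), P1:I, P2:S(10) | bus: none
[11] P1: load  L4 | P0:S(71), P1:S(71), P2:I | bus: BusRd,Flush
[12] P1: load  L4 | P0:S(71), P1:S(71), P2:I | bus: none
[13] P1: load  L3 | P0:I, P1:S(90), P2:I | bus: BusRd
[14] P2: store L4 := 78 | P0:I, P1:I, P2:M(78) | bus: BusRdX

bus = none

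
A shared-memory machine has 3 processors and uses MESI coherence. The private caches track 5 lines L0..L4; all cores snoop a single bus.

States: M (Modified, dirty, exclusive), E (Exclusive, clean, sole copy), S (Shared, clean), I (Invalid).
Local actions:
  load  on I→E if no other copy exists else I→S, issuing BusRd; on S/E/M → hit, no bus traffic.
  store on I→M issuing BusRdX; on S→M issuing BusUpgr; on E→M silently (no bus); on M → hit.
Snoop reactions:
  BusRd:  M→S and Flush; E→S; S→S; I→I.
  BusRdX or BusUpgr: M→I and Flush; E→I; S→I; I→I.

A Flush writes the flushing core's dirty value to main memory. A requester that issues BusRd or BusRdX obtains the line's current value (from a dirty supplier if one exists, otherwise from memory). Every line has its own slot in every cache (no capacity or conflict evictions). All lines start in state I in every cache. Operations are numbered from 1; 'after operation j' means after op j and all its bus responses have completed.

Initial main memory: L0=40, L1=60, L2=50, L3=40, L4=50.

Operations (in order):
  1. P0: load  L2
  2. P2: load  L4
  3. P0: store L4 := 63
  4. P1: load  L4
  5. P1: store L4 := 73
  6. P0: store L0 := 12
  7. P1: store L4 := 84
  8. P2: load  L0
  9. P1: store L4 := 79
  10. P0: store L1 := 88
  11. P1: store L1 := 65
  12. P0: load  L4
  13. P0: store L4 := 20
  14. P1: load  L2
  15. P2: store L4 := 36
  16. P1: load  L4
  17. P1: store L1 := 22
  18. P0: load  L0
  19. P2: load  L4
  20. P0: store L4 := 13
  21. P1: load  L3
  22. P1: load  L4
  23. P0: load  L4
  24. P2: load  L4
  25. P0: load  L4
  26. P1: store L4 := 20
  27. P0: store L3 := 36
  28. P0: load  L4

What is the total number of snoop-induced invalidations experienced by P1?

invalidations = 3

  op1 P0: load  L2 → E/I/I on L2; bus BusRd; mem=50
  op2 P2: load  L4 → I/I/E on L4; bus BusRd; mem=50
  op3 P0: store L4 := 63 → M/I/I on L4; bus BusRdX; mem=50
  op4 P1: load  L4 → S/S/I on L4; bus BusRd Flush; mem=63
  op5 P1: store L4 := 73 → I/M/I on L4; bus BusUpgr; mem=63
  op6 P0: store L0 := 12 → M/I/I on L0; bus BusRdX; mem=40
  op7 P1: store L4 := 84 → I/M/I on L4; bus (none); mem=63
  op8 P2: load  L0 → S/I/S on L0; bus BusRd Flush; mem=12
  op9 P1: store L4 := 79 → I/M/I on L4; bus (none); mem=63
  op10 P0: store L1 := 88 → M/I/I on L1; bus BusRdX; mem=60
  op11 P1: store L1 := 65 → I/M/I on L1; bus BusRdX Flush; mem=88
  op12 P0: load  L4 → S/S/I on L4; bus BusRd Flush; mem=79
  op13 P0: store L4 := 20 → M/I/I on L4; bus BusUpgr; mem=79
  op14 P1: load  L2 → S/S/I on L2; bus BusRd; mem=50
  op15 P2: store L4 := 36 → I/I/M on L4; bus BusRdX Flush; mem=20
  op16 P1: load  L4 → I/S/S on L4; bus BusRd Flush; mem=36
  op17 P1: store L1 := 22 → I/M/I on L1; bus (none); mem=88
  op18 P0: load  L0 → S/I/S on L0; bus (none); mem=12
  op19 P2: load  L4 → I/S/S on L4; bus (none); mem=36
  op20 P0: store L4 := 13 → M/I/I on L4; bus BusRdX; mem=36
  op21 P1: load  L3 → I/E/I on L3; bus BusRd; mem=40
  op22 P1: load  L4 → S/S/I on L4; bus BusRd Flush; mem=13
  op23 P0: load  L4 → S/S/I on L4; bus (none); mem=13
  op24 P2: load  L4 → S/S/S on L4; bus BusRd; mem=13
  op25 P0: load  L4 → S/S/S on L4; bus (none); mem=13
  op26 P1: store L4 := 20 → I/M/I on L4; bus BusUpgr; mem=13
  op27 P0: store L3 := 36 → M/I/I on L3; bus BusRdX; mem=40
  op28 P0: load  L4 → S/S/I on L4; bus BusRd Flush; mem=20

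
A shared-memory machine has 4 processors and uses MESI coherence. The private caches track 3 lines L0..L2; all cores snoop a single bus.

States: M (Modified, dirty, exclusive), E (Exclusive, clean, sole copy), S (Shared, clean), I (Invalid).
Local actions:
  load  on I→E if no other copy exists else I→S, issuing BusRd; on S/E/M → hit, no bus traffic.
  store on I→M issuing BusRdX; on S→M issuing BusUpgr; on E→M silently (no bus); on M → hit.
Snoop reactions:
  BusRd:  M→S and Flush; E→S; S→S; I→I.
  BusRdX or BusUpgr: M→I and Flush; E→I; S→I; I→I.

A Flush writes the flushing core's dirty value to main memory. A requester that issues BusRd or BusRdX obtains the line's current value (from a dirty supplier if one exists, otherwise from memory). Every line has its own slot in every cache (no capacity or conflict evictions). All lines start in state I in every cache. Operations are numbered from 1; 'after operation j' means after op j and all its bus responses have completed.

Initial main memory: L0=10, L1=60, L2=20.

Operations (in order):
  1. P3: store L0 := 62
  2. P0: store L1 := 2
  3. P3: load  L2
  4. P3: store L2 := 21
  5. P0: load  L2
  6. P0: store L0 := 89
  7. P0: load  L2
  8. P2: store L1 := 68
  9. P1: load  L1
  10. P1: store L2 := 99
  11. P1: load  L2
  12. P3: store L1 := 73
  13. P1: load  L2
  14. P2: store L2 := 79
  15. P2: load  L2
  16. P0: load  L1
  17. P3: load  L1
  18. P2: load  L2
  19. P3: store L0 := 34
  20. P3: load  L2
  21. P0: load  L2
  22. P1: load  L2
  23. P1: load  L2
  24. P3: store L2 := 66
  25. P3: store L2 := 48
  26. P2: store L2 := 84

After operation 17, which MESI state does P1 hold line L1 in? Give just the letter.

step 1: P3: store L0 := 62  ⟶  IIIM  (L0)  txn=BusRdX  M[L0]=10
step 2: P0: store L1 := 2  ⟶  MIII  (L1)  txn=BusRdX  M[L1]=60
step 3: P3: load  L2  ⟶  IIIE  (L2)  txn=BusRd  M[L2]=20
step 4: P3: store L2 := 21  ⟶  IIIM  (L2)  txn=∅  M[L2]=20
step 5: P0: load  L2  ⟶  SIIS  (L2)  txn=BusRd+Flush  M[L2]=21
step 6: P0: store L0 := 89  ⟶  MIII  (L0)  txn=BusRdX+Flush  M[L0]=62
step 7: P0: load  L2  ⟶  SIIS  (L2)  txn=∅  M[L2]=21
step 8: P2: store L1 := 68  ⟶  IIMI  (L1)  txn=BusRdX+Flush  M[L1]=2
step 9: P1: load  L1  ⟶  ISSI  (L1)  txn=BusRd+Flush  M[L1]=68
step 10: P1: store L2 := 99  ⟶  IMII  (L2)  txn=BusRdX  M[L2]=21
step 11: P1: load  L2  ⟶  IMII  (L2)  txn=∅  M[L2]=21
step 12: P3: store L1 := 73  ⟶  IIIM  (L1)  txn=BusRdX  M[L1]=68
step 13: P1: load  L2  ⟶  IMII  (L2)  txn=∅  M[L2]=21
step 14: P2: store L2 := 79  ⟶  IIMI  (L2)  txn=BusRdX+Flush  M[L2]=99
step 15: P2: load  L2  ⟶  IIMI  (L2)  txn=∅  M[L2]=99
step 16: P0: load  L1  ⟶  SIIS  (L1)  txn=BusRd+Flush  M[L1]=73
step 17: P3: load  L1  ⟶  SIIS  (L1)  txn=∅  M[L1]=73
step 18: P2: load  L2  ⟶  IIMI  (L2)  txn=∅  M[L2]=99
step 19: P3: store L0 := 34  ⟶  IIIM  (L0)  txn=BusRdX+Flush  M[L0]=89
step 20: P3: load  L2  ⟶  IISS  (L2)  txn=BusRd+Flush  M[L2]=79
step 21: P0: load  L2  ⟶  SISS  (L2)  txn=BusRd  M[L2]=79
step 22: P1: load  L2  ⟶  SSSS  (L2)  txn=BusRd  M[L2]=79
step 23: P1: load  L2  ⟶  SSSS  (L2)  txn=∅  M[L2]=79
step 24: P3: store L2 := 66  ⟶  IIIM  (L2)  txn=BusUpgr  M[L2]=79
step 25: P3: store L2 := 48  ⟶  IIIM  (L2)  txn=∅  M[L2]=79
step 26: P2: store L2 := 84  ⟶  IIMI  (L2)  txn=BusRdX+Flush  M[L2]=48

state = I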